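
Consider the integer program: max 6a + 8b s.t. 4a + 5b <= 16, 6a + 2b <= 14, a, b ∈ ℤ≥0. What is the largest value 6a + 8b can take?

(a,b)=(0,3): 4·0+5·3=15≤16, 6·0+2·3=6≤14, objective 24.
(a,b)=(1,2): 4·1+5·2=14≤16, 6·1+2·2=10≤14, objective 22.
(a,b)=(0,2): 4·0+5·2=10≤16, 6·0+2·2=4≤14, objective 16.
The best lattice point is (0,3), giving 24.

24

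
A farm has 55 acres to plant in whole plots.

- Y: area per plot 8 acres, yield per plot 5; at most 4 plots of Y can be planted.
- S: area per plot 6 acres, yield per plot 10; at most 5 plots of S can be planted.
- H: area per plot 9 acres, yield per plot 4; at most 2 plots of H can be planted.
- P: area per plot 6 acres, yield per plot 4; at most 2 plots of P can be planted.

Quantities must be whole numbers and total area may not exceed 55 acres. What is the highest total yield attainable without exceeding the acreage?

65

S has the best ratio (10/6); taking only S gives at most 5×10 = 50 (stopped by the supply cap of 5).
Mixing does better — 3×Y and 5×S: area 54 ≤ 55, yield 3·5 + 5·10 = 65.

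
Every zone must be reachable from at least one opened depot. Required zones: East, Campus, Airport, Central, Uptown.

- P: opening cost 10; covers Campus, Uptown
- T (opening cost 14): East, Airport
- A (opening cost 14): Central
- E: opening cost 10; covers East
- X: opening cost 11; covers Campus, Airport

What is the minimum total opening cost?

38

Choose P, T, and A: together they cover East, Campus, Airport, Central, Uptown — every zone.
Total opening cost: 10 + 14 + 14 = 38.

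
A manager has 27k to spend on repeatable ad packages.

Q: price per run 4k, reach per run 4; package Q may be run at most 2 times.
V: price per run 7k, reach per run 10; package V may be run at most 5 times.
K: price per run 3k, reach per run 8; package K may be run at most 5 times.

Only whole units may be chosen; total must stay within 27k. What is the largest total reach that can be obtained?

54

1×Q, 1×V, and 5×K: price 26 ≤ 27, reach 1·4 + 1·10 + 5·8 = 54.
2×V and 4×K: price 26 ≤ 27, reach 2·10 + 4·8 = 52.
Best is 54.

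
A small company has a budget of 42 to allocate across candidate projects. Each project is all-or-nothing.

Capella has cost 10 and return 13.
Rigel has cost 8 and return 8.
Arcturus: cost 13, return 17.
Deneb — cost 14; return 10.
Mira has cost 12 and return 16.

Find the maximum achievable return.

46

Take Capella, Arcturus, and Mira: cost 10 + 13 + 12 = 35 ≤ 42, return 13 + 17 + 16 = 46.
No other feasible combination does better.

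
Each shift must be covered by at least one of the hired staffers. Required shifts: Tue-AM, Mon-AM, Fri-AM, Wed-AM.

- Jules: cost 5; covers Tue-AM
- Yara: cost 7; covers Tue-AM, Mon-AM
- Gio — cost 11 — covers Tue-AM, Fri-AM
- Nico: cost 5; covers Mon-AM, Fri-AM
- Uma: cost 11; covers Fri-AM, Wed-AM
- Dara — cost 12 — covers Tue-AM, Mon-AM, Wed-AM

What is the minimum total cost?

This is a weighted set-cover instance.
The greedy cost-per-new-shift heuristic would pick Nico, Jules, and Uma for 21, but a cheaper cover exists.
Choose Nico and Dara: together they cover Tue-AM, Mon-AM, Fri-AM, Wed-AM — every shift.
Total cost: 5 + 12 = 17.
No cover costs less than 17.

17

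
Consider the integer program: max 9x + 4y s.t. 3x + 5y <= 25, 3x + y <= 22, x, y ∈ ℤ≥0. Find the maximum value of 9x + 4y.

63

The continuous relaxation peaks at (7.08, 0.75) with value 66.75; rounding to a feasible lattice point costs some objective.
(x,y)=(7,0): 3·7+5·0=21≤25, 3·7+1·0=21≤22, objective 63.
(x,y)=(6,1): 3·6+5·1=23≤25, 3·6+1·1=19≤22, objective 58.
(x,y)=(6,0): 3·6+5·0=18≤25, 3·6+1·0=18≤22, objective 54.
The best lattice point is (7,0), giving 63.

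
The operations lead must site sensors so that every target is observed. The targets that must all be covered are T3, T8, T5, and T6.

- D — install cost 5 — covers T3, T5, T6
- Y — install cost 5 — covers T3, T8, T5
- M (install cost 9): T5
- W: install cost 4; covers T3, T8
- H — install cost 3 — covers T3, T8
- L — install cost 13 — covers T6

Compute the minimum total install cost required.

8

Choose D and H: together they cover T3, T8, T5, T6 — every target.
Total install cost: 5 + 3 = 8.
No cover costs less than 8.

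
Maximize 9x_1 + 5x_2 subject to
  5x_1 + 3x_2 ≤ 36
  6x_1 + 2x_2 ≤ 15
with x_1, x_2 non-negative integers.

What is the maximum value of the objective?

35

(x_1,x_2)=(0,7): 5·0+3·7=21≤36, 6·0+2·7=14≤15, objective 35.
(x_1,x_2)=(0,6): 5·0+3·6=18≤36, 6·0+2·6=12≤15, objective 30.
The best lattice point is (0,7), giving 35.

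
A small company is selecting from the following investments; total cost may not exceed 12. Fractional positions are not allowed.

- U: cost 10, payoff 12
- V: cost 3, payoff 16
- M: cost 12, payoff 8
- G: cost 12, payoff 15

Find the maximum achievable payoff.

V: cost 3 ≤ 12, payoff 16.
G: cost 12 ≤ 12, payoff 15.
U: cost 10 ≤ 12, payoff 12.
Best is V with total payoff 16.

16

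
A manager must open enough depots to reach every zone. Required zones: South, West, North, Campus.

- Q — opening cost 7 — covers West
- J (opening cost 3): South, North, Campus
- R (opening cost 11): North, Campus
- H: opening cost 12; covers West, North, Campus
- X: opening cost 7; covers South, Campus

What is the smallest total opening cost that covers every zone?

Choose Q and J: together they cover South, West, North, Campus — every zone.
Total opening cost: 7 + 3 = 10.
No cover costs less than 10.

10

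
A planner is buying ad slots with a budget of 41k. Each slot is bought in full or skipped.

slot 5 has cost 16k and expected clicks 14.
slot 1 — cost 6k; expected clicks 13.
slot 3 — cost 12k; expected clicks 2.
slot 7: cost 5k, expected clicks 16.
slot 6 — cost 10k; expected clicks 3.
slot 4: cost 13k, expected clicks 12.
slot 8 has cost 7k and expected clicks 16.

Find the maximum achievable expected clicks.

60

Take slot 1, slot 7, slot 6, slot 4, and slot 8: cost 6 + 5 + 10 + 13 + 7 = 41 ≤ 41, expected clicks 13 + 16 + 3 + 12 + 16 = 60.
No other feasible combination does better.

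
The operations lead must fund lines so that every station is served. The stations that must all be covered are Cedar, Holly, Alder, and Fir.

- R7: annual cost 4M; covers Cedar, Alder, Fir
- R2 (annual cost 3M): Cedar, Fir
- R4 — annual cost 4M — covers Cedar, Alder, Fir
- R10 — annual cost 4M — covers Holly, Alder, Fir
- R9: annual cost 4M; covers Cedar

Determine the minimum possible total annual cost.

7

Choose R2 and R10: together they cover Cedar, Holly, Alder, Fir — every station.
Total annual cost: 3 + 4 = 7.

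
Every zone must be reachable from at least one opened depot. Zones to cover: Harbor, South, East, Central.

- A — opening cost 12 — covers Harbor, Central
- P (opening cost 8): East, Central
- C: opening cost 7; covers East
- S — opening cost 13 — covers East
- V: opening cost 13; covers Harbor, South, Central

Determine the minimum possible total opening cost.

The greedy cost-per-new-zone heuristic would pick P and V for 21, but a cheaper cover exists.
Choose C and V: together they cover Harbor, South, East, Central — every zone.
Total opening cost: 7 + 13 = 20.
No cover costs less than 20.

20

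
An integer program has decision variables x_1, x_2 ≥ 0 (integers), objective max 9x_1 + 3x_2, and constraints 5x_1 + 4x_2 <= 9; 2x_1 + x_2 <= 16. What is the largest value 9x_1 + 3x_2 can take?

12

(x_1,x_2)=(1,1): 5·1+4·1=9≤9, 2·1+1·1=3≤16, objective 12.
(x_1,x_2)=(1,0): 5·1+4·0=5≤9, 2·1+1·0=2≤16, objective 9.
(x_1,x_2)=(0,2): 5·0+4·2=8≤9, 2·0+1·2=2≤16, objective 6.
No feasible integer point exceeds 12.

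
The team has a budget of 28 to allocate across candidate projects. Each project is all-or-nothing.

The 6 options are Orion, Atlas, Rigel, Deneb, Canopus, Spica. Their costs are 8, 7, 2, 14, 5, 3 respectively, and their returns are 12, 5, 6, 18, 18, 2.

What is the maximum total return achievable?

Orion + Deneb + Canopus: cost 8 + 14 + 5 = 27 ≤ 28, return 12 + 18 + 18 = 48.
Atlas + Rigel + Deneb + Canopus: cost 7 + 2 + 14 + 5 = 28 ≤ 28, return 5 + 6 + 18 + 18 = 47.
Best is Orion, Deneb, and Canopus with total return 48.

48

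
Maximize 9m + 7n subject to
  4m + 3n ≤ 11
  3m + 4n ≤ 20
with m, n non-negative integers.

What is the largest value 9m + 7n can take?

25

Relaxing integrality, the LP optimum is 25.67 at (m,n) = (0, 3.67), which is not an integer point.
(m,n)=(2,1) is feasible, giving 25.
(m,n)=(1,2) is feasible, giving 23.
(m,n)=(0,3) is feasible, giving 21.
(m,n)=(2,0) is feasible, giving 18.
The best lattice point is (2,1), giving 25.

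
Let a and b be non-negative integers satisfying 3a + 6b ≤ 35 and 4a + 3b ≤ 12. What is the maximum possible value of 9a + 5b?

(a,b)=(3,0): 3·3+6·0=9≤35, 4·3+3·0=12≤12, objective 27.
(a,b)=(2,1): 3·2+6·1=12≤35, 4·2+3·1=11≤12, objective 23.
(a,b)=(2,0): 3·2+6·0=6≤35, 4·2+3·0=8≤12, objective 18.
The best lattice point is (3,0), giving 27.

27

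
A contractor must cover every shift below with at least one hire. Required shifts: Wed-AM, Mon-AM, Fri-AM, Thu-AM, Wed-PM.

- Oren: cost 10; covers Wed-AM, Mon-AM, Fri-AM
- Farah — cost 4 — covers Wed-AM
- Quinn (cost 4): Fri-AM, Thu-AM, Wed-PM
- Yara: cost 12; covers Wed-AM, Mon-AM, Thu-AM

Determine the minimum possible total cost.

14

Choose Oren and Quinn: together they cover Wed-AM, Mon-AM, Fri-AM, Thu-AM, Wed-PM — every shift.
Total cost: 10 + 4 = 14.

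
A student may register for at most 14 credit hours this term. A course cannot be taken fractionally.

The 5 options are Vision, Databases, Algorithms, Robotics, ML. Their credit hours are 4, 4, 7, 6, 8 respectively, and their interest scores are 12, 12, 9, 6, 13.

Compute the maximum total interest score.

Treat it as a binary knapsack problem.
Vision + ML: credit hours 4 + 8 = 12 ≤ 14, interest score 12 + 13 = 25.
Vision + Databases + Robotics: credit hours 4 + 4 + 6 = 14 ≤ 14, interest score 12 + 12 + 6 = 30.
Best is Vision, Databases, and Robotics with total interest score 30.

30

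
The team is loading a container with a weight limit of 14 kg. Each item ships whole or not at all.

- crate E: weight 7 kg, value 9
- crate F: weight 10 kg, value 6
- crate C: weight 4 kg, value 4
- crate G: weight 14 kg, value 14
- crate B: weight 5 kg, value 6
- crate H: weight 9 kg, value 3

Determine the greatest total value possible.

15

Allowing fractional choices, the relaxed optimum would be about 17.0, but items are indivisible.
crate E + crate B: weight 7 + 5 = 12 ≤ 14, value 9 + 6 = 15.
crate G: weight 14 ≤ 14, value 14.
Best is crate E and crate B with total value 15.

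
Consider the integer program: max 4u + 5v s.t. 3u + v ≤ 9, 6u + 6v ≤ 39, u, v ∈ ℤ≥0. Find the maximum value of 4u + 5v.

The continuous relaxation peaks at (0, 6.5) with value 32.50; rounding to a feasible lattice point costs some objective.
(u,v)=(0,6): 3·0+1·6=6≤9, 6·0+6·6=36≤39, objective 30.
(u,v)=(1,5): 3·1+1·5=8≤9, 6·1+6·5=36≤39, objective 29.
No feasible integer point exceeds 30.

30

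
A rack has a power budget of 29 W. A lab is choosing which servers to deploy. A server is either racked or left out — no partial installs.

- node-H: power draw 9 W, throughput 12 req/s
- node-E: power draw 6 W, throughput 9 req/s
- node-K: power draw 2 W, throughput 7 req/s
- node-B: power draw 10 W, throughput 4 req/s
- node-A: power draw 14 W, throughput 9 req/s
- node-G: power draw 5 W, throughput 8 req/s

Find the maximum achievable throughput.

Take node-H, node-E, node-K, and node-G: power draw 9 + 6 + 2 + 5 = 22 ≤ 29, throughput 12 + 9 + 7 + 8 = 36.
No other feasible combination does better.

36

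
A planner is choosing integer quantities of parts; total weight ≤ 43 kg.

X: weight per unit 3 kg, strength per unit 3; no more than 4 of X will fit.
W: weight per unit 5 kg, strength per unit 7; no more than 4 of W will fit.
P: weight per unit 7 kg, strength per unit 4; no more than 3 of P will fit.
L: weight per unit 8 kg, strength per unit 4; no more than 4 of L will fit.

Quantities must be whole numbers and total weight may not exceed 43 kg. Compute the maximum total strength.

W has the best ratio (7/5); taking only W gives at most 4×7 = 28 (stopped by the supply cap of 4).
Mixing does better — 3×X, 4×W, and 2×P: weight 43 ≤ 43, strength 3·3 + 4·7 + 2·4 = 45.

45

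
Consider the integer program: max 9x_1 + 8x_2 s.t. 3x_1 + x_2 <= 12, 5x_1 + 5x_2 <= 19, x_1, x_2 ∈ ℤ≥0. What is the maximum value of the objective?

27

(x_1,x_2)=(3,0) is feasible, giving 27.
(x_1,x_2)=(2,1) is feasible, giving 26.
(x_1,x_2)=(2,0) is feasible, giving 18.
No feasible integer point exceeds 27.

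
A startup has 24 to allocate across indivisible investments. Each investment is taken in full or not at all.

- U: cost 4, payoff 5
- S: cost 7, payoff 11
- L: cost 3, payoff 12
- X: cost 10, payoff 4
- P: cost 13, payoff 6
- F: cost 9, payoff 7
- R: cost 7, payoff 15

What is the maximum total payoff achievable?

43

Allowing fractional choices, the relaxed optimum would be about 45.3, but investments are indivisible.
U + S + L + R: cost 4 + 7 + 3 + 7 = 21 ≤ 24, payoff 5 + 11 + 12 + 15 = 43.
U + L + F + R: cost 4 + 3 + 9 + 7 = 23 ≤ 24, payoff 5 + 12 + 7 + 15 = 39.
S + L + R: cost 7 + 3 + 7 = 17 ≤ 24, payoff 11 + 12 + 15 = 38.
Best is U, S, L, and R with total payoff 43.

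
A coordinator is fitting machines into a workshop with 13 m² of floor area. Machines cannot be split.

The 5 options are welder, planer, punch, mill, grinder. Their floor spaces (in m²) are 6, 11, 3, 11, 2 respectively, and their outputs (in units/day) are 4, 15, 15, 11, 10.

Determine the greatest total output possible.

29

Treat it as a binary knapsack problem.
Allowing fractional choices, the relaxed optimum would be about 35.9, but machines are indivisible.
punch + grinder: floor space 3 + 2 = 5 ≤ 13, output 15 + 10 = 25.
welder + punch + grinder: floor space 6 + 3 + 2 = 11 ≤ 13, output 4 + 15 + 10 = 29.
Best is welder, punch, and grinder with total output 29.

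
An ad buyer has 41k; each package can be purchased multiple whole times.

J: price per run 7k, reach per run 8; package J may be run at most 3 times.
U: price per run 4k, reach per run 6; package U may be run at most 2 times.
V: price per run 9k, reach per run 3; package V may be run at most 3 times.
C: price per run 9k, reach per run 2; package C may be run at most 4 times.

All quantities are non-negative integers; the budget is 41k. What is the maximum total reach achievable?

3×J, 2×U, and 1×V: price 38 ≤ 41, reach 3·8 + 2·6 + 1·3 = 39.
3×J, 2×U, and 1×C: price 38 ≤ 41, reach 3·8 + 2·6 + 1·2 = 38.
Best is 39.

39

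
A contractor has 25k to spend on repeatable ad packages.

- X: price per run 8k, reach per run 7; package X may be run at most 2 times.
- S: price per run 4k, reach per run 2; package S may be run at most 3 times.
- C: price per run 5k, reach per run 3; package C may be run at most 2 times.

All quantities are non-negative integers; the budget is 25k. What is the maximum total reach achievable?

19

Take 2×X, 1×S, and 1×C: price 25 ≤ 25, reach 2·7 + 1·2 + 1·3 = 19.
X has the best ratio (7/8) and is taken to its limit of 2; remaining capacity is filled optimally with the others.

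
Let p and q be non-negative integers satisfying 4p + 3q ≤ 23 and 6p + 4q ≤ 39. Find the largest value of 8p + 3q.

(p,q)=(5,1) is feasible, giving 43.
(p,q)=(5,0) is feasible, giving 40.
(p,q)=(4,2) is feasible, giving 38.
Maximum is 43 at (p,q)=(5,1).

43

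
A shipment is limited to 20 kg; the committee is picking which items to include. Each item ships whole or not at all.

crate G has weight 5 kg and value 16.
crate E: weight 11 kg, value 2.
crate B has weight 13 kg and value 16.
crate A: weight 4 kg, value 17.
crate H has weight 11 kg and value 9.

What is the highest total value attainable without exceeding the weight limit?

Take crate G, crate A, and crate H: weight 5 + 4 + 11 = 20 ≤ 20, value 16 + 17 + 9 = 42.
No other feasible combination does better.

42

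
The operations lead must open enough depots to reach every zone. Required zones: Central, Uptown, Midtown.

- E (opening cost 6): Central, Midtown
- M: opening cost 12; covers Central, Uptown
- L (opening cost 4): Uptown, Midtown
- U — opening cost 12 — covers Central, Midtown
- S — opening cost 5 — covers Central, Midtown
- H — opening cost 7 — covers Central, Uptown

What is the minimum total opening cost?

9

This is an integer covering problem.
Choose L and S: together they cover Central, Uptown, Midtown — every zone.
Total opening cost: 4 + 5 = 9.
No cover costs less than 9.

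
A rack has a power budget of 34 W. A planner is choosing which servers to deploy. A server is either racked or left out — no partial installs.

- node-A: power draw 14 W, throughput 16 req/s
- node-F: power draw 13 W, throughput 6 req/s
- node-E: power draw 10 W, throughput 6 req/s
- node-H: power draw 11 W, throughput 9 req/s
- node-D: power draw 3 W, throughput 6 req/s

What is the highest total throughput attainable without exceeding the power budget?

This is a 0-1 knapsack instance.
Take node-A, node-H, and node-D: power draw 14 + 11 + 3 = 28 ≤ 34, throughput 16 + 9 + 6 = 31.
No other feasible combination does better.

31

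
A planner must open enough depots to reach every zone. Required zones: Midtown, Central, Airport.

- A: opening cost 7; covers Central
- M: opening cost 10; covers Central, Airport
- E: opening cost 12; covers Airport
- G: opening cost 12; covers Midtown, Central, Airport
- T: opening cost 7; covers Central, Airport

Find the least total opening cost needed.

This is an integer covering problem.
G alone covers Midtown, Central, Airport — every zone.
Total opening cost: 12.

12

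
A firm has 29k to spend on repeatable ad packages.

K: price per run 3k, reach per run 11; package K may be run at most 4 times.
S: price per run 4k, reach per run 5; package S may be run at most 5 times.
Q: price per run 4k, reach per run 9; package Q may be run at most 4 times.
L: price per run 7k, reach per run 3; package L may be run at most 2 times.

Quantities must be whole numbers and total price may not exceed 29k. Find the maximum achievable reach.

4×K and 4×Q: price 28 ≤ 29, reach 4·11 + 4·9 = 80.
4×K, 1×S, and 3×Q: price 28 ≤ 29, reach 4·11 + 1·5 + 3·9 = 76.
Best is 80.

80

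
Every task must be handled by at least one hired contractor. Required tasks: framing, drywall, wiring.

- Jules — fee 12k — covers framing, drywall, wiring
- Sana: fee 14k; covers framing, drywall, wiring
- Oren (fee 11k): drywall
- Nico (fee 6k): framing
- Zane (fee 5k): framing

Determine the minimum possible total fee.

12

This is a weighted set-cover instance.
Jules alone covers framing, drywall, wiring — every task.
Total fee: 12.
No cover costs less than 12.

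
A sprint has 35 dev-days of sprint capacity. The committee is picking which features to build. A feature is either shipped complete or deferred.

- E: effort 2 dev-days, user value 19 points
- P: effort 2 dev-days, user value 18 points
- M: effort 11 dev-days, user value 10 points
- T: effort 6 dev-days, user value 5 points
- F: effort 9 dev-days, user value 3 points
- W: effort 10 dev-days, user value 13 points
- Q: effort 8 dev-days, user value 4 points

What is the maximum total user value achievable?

65

E + P + M + T + W: effort 2 + 2 + 11 + 6 + 10 = 31 ≤ 35, user value 19 + 18 + 10 + 5 + 13 = 65.
E + P + M + W + Q: effort 2 + 2 + 11 + 10 + 8 = 33 ≤ 35, user value 19 + 18 + 10 + 13 + 4 = 64.
Best is E, P, M, T, and W with total user value 65.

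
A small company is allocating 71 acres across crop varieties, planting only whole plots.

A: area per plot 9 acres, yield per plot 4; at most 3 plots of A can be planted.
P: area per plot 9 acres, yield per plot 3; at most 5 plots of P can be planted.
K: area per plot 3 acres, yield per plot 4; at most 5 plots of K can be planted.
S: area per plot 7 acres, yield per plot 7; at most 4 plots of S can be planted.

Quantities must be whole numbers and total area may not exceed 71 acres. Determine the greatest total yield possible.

This is a bounded integer knapsack.
K has the best ratio (4/3); taking only K gives at most 5×4 = 20 (stopped by the supply cap of 5).
Mixing does better — 3×A, 5×K, and 4×S: area 70 ≤ 71, yield 3·4 + 5·4 + 4·7 = 60.

60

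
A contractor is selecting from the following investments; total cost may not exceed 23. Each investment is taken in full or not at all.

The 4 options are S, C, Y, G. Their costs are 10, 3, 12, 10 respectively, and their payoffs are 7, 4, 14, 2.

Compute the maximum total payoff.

21

C + Y: cost 3 + 12 = 15 ≤ 23, payoff 4 + 14 = 18.
S + Y: cost 10 + 12 = 22 ≤ 23, payoff 7 + 14 = 21.
Best is S and Y with total payoff 21.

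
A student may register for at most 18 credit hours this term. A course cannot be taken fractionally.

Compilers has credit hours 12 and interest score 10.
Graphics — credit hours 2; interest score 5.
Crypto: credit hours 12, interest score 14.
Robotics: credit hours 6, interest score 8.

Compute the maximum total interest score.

22

Allowing fractional choices, the relaxed optimum would be about 24.7, but courses are indivisible.
Compilers + Robotics: credit hours 12 + 6 = 18 ≤ 18, interest score 10 + 8 = 18.
Graphics + Crypto: credit hours 2 + 12 = 14 ≤ 18, interest score 5 + 14 = 19.
Crypto + Robotics: credit hours 12 + 6 = 18 ≤ 18, interest score 14 + 8 = 22.
Best is Crypto and Robotics with total interest score 22.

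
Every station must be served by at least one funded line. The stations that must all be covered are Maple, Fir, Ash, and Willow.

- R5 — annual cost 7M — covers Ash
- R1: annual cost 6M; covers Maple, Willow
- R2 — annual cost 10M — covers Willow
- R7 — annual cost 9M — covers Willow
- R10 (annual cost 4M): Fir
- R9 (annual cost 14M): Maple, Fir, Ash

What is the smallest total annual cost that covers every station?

17

Choose R5, R1, and R10: together they cover Maple, Fir, Ash, Willow — every station.
Total annual cost: 7 + 6 + 4 = 17.
No cover costs less than 17.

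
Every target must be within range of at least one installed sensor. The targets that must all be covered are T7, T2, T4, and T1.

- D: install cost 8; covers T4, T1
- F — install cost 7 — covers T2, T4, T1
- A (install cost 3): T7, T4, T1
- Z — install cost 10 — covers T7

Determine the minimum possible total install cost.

This is an integer covering problem.
Choose F and A: together they cover T7, T2, T4, T1 — every target.
Total install cost: 7 + 3 = 10.
No cover costs less than 10.

10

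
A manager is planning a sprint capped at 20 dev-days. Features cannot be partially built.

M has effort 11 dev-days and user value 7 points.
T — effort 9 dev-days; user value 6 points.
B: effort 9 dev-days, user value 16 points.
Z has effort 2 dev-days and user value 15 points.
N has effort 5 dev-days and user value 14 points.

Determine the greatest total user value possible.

45

B + Z + N: effort 9 + 2 + 5 = 16 ≤ 20, user value 16 + 15 + 14 = 45.
T + B + Z: effort 9 + 9 + 2 = 20 ≤ 20, user value 6 + 16 + 15 = 37.
M + Z + N: effort 11 + 2 + 5 = 18 ≤ 20, user value 7 + 15 + 14 = 36.
Best is B, Z, and N with total user value 45.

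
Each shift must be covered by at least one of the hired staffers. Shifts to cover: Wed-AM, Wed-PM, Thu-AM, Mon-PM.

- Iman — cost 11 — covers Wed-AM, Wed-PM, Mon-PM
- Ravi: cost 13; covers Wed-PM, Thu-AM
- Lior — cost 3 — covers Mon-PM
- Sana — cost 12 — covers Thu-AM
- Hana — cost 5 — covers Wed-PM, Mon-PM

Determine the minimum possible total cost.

The greedy cost-per-new-shift heuristic would pick Hana, Iman, and Sana for 28, but a cheaper cover exists.
Choose Iman and Sana: together they cover Wed-AM, Wed-PM, Thu-AM, Mon-PM — every shift.
Total cost: 11 + 12 = 23.
No cover costs less than 23.

23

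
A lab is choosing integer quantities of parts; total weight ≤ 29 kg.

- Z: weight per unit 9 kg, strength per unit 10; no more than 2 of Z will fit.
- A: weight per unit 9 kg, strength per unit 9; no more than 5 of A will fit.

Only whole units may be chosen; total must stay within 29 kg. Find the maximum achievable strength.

This is a bounded integer knapsack.
1×Z and 2×A: weight 27 ≤ 29, strength 1·10 + 2·9 = 28.
2×Z and 1×A: weight 27 ≤ 29, strength 2·10 + 1·9 = 29.
Best is 29.

29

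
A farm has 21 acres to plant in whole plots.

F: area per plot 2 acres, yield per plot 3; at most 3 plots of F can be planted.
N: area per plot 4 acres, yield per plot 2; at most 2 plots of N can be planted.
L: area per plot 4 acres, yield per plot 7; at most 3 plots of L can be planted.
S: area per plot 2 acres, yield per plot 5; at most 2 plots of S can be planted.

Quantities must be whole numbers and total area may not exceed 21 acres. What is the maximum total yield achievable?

37

2×F, 3×L, and 2×S: area 20 ≤ 21, yield 2·3 + 3·7 + 2·5 = 37.
3×F, 3×L, and 1×S: area 20 ≤ 21, yield 3·3 + 3·7 + 1·5 = 35.
Best is 37.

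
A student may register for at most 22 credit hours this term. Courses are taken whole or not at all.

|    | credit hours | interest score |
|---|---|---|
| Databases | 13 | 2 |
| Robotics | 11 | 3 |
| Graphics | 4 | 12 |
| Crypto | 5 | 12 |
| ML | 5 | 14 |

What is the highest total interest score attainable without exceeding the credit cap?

38

Robotics + Graphics + ML: credit hours 11 + 4 + 5 = 20 ≤ 22, interest score 3 + 12 + 14 = 29.
Graphics + Crypto + ML: credit hours 4 + 5 + 5 = 14 ≤ 22, interest score 12 + 12 + 14 = 38.
Best is Graphics, Crypto, and ML with total interest score 38.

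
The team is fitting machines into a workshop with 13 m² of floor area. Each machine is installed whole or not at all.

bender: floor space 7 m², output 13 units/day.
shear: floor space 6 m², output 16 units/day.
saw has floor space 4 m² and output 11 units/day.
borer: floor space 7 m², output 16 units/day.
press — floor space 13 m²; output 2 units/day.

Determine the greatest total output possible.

32

This is a 0-1 knapsack instance.
Allowing fractional choices, the relaxed optimum would be about 33.9, but machines are indivisible.
bender + shear: floor space 7 + 6 = 13 ≤ 13, output 13 + 16 = 29.
shear + saw: floor space 6 + 4 = 10 ≤ 13, output 16 + 11 = 27.
shear + borer: floor space 6 + 7 = 13 ≤ 13, output 16 + 16 = 32.
Best is shear and borer with total output 32.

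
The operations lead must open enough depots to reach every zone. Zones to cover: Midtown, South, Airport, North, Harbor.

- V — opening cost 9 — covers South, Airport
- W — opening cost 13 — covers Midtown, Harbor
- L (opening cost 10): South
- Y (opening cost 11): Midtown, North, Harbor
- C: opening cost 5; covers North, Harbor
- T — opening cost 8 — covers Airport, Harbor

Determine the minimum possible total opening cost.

20

The greedy cost-per-new-zone heuristic would pick C, V, and Y for 25, but a cheaper cover exists.
Choose V and Y: together they cover Midtown, South, Airport, North, Harbor — every zone.
Total opening cost: 9 + 11 = 20.
No cover costs less than 20.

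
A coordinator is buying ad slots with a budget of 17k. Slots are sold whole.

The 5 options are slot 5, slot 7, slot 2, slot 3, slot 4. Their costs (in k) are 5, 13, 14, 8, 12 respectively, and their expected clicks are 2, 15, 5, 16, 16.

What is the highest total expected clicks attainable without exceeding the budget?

Allowing fractional choices, the relaxed optimum would be about 28.0, but ad slots are indivisible.
slot 5 + slot 4: cost 5 + 12 = 17 ≤ 17, expected clicks 2 + 16 = 18.
slot 5 + slot 3: cost 5 + 8 = 13 ≤ 17, expected clicks 2 + 16 = 18.
The maximum expected clicks is 18; one optimal choice is slot 5 and slot 3.

18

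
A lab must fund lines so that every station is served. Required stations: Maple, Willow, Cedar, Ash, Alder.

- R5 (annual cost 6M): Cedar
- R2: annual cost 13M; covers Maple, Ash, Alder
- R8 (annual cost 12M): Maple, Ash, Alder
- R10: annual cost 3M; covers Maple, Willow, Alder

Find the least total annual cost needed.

This is a weighted set-cover instance.
Choose R5, R8, and R10: together they cover Maple, Willow, Cedar, Ash, Alder — every station.
Total annual cost: 6 + 12 + 3 = 21.

21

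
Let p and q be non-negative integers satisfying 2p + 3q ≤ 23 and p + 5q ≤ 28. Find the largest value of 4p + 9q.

57

Relaxing integrality, the LP optimum is 60.14 at (p,q) = (4.43, 4.71), which is not an integer point.
(p,q)=(3,5): 2·3+3·5=21≤23, 1·3+5·5=28≤28, objective 57.
(p,q)=(5,4): 2·5+3·4=22≤23, 1·5+5·4=25≤28, objective 56.
The best lattice point is (3,5), giving 57.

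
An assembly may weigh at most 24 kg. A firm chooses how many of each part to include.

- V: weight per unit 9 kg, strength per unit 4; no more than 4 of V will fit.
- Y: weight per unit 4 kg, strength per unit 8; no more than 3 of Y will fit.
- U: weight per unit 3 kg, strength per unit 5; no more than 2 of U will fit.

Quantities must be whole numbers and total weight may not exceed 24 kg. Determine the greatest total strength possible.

This is a bounded integer knapsack.
1×V, 3×Y, and 1×U: weight 24 ≤ 24, strength 1·4 + 3·8 + 1·5 = 33.
3×Y and 2×U: weight 18 ≤ 24, strength 3·8 + 2·5 = 34.
Best is 34.

34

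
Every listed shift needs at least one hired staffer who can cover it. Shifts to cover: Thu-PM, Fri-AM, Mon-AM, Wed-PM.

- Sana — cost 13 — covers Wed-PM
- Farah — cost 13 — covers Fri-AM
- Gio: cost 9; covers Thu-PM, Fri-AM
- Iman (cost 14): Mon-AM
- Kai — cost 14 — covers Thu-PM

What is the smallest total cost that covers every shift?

36

Choose Sana, Gio, and Iman: together they cover Thu-PM, Fri-AM, Mon-AM, Wed-PM — every shift.
Total cost: 13 + 9 + 14 = 36.
No cover costs less than 36.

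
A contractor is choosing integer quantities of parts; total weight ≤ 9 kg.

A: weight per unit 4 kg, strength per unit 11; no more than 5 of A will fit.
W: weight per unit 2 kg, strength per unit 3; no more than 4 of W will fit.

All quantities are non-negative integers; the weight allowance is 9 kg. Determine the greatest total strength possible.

22

Take 2×A: weight 8 ≤ 9, strength 2·11 = 22.
No other integer combination yields more.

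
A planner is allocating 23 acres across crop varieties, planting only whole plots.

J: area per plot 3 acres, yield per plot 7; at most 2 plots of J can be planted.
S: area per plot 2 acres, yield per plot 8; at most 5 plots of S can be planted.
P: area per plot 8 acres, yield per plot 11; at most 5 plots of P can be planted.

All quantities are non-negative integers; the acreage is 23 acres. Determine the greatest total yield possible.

S has the best ratio (8/2); taking only S gives at most 5×8 = 40 (stopped by the supply cap of 5).
Mixing does better — 1×J, 5×S, and 1×P: area 21 ≤ 23, yield 1·7 + 5·8 + 1·11 = 58.

58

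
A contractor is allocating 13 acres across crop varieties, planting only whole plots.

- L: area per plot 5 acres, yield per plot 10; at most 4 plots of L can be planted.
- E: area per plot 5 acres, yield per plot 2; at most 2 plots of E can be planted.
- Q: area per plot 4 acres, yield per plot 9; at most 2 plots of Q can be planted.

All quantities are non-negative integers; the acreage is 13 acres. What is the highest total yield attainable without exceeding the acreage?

28

1×E and 2×Q: area 13 ≤ 13, yield 1·2 + 2·9 = 20.
1×L and 2×Q: area 13 ≤ 13, yield 1·10 + 2·9 = 28.
Best is 28.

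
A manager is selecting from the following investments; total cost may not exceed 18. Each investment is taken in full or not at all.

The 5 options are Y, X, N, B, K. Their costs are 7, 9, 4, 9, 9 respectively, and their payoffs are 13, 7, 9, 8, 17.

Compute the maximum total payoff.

N + K: cost 4 + 9 = 13 ≤ 18, payoff 9 + 17 = 26.
Y + K: cost 7 + 9 = 16 ≤ 18, payoff 13 + 17 = 30.
Best is Y and K with total payoff 30.

30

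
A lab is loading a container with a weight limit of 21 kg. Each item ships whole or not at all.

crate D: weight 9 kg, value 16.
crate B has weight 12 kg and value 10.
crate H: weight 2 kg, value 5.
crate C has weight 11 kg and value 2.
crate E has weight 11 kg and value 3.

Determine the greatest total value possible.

26

crate D + crate H: weight 9 + 2 = 11 ≤ 21, value 16 + 5 = 21.
crate D + crate B: weight 9 + 12 = 21 ≤ 21, value 16 + 10 = 26.
Best is crate D and crate B with total value 26.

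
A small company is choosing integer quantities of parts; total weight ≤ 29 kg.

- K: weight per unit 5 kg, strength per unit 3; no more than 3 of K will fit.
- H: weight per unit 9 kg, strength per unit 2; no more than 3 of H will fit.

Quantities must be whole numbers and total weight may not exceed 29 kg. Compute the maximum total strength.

2×K and 2×H: weight 28 ≤ 29, strength 2·3 + 2·2 = 10.
3×K and 1×H: weight 24 ≤ 29, strength 3·3 + 1·2 = 11.
Best is 11.

11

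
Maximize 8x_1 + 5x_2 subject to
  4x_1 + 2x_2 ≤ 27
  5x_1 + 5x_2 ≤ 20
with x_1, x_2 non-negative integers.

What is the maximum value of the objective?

(x_1,x_2)=(4,0) is feasible, giving 32.
(x_1,x_2)=(3,1) is feasible, giving 29.
(x_1,x_2)=(3,0) is feasible, giving 24.
Maximum is 32 at (x_1,x_2)=(4,0).

32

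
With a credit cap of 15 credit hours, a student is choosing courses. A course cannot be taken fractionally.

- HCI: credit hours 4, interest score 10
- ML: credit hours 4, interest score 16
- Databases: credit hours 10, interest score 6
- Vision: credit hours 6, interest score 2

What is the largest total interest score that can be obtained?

28

Treat it as a binary knapsack problem.
Take HCI, ML, and Vision: credit hours 4 + 4 + 6 = 14 ≤ 15, interest score 10 + 16 + 2 = 28.
No other feasible combination does better.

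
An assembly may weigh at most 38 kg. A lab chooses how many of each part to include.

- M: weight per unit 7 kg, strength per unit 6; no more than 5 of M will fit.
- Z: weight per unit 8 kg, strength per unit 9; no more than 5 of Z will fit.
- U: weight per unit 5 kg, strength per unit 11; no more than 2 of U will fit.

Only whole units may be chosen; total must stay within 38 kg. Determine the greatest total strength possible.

49

Take 3×Z and 2×U: weight 34 ≤ 38, strength 3·9 + 2·11 = 49.
U has the best ratio (11/5) and is taken to its limit of 2; remaining capacity is filled optimally with the others.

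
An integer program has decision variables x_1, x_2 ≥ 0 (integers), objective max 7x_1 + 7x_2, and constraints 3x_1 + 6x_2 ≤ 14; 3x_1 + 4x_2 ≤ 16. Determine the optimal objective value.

28

Relaxing integrality, the LP optimum is 32.67 at (x_1,x_2) = (4.67, 0), which is not an integer point.
(x_1,x_2)=(4,0): 3·4+6·0=12≤14, 3·4+4·0=12≤16, objective 28.
(x_1,x_2)=(3,0): 3·3+6·0=9≤14, 3·3+4·0=9≤16, objective 21.
Maximum is 28 at (x_1,x_2)=(4,0).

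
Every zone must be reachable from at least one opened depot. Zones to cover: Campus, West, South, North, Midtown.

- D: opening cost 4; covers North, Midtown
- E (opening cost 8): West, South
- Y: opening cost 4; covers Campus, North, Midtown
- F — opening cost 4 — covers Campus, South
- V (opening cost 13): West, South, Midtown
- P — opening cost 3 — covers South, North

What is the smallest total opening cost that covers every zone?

The greedy cost-per-new-zone heuristic would pick Y, P, and E for 15, but a cheaper cover exists.
Choose E and Y: together they cover Campus, West, South, North, Midtown — every zone.
Total opening cost: 8 + 4 = 12.
No cover costs less than 12.

12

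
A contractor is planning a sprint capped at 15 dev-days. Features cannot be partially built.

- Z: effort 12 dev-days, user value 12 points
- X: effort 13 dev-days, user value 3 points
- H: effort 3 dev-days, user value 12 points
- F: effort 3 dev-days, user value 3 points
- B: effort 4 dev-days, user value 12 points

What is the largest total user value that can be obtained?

Allowing fractional choices, the relaxed optimum would be about 32.0, but features are indivisible.
H + B: effort 3 + 4 = 7 ≤ 15, user value 12 + 12 = 24.
H + F + B: effort 3 + 3 + 4 = 10 ≤ 15, user value 12 + 3 + 12 = 27.
Best is H, F, and B with total user value 27.

27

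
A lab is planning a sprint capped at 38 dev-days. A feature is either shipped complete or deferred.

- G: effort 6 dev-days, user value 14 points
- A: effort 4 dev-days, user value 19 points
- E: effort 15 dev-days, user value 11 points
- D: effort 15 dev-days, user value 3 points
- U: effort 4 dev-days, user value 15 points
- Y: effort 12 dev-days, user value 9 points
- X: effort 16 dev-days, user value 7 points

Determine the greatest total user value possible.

This is a 0-1 knapsack instance.
Allowing fractional choices, the relaxed optimum would be about 65.8, but features are indivisible.
G + A + U + Y: effort 6 + 4 + 4 + 12 = 26 ≤ 38, user value 14 + 19 + 15 + 9 = 57.
G + A + E + U: effort 6 + 4 + 15 + 4 = 29 ≤ 38, user value 14 + 19 + 11 + 15 = 59.
G + A + U + X: effort 6 + 4 + 4 + 16 = 30 ≤ 38, user value 14 + 19 + 15 + 7 = 55.
Best is G, A, E, and U with total user value 59.

59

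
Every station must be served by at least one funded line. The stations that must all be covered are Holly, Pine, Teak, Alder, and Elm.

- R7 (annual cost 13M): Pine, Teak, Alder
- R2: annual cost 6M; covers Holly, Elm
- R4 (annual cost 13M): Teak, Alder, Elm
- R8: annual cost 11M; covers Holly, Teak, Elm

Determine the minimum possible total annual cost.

Choose R7 and R2: together they cover Holly, Pine, Teak, Alder, Elm — every station.
Total annual cost: 13 + 6 = 19.

19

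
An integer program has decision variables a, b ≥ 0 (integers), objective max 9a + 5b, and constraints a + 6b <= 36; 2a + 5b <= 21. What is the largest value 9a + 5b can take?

90

(a,b)=(10,0) is feasible, giving 90.
(a,b)=(9,0) is feasible, giving 81.
No feasible integer point exceeds 90.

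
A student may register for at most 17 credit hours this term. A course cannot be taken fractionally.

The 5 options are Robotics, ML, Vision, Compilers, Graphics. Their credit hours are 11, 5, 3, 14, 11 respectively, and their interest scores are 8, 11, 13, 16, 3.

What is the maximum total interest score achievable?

Allowing fractional choices, the relaxed optimum would be about 34.3, but courses are indivisible.
Vision + Compilers: credit hours 3 + 14 = 17 ≤ 17, interest score 13 + 16 = 29.
Robotics + Vision: credit hours 11 + 3 = 14 ≤ 17, interest score 8 + 13 = 21.
ML + Vision: credit hours 5 + 3 = 8 ≤ 17, interest score 11 + 13 = 24.
Best is Vision and Compilers with total interest score 29.

29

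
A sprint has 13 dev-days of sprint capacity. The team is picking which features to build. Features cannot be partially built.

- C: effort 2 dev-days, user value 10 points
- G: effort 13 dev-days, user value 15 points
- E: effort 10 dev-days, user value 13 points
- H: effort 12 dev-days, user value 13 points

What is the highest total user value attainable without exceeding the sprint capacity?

23

Treat it as a binary knapsack problem.
C + E: effort 2 + 10 = 12 ≤ 13, user value 10 + 13 = 23.
E: effort 10 ≤ 13, user value 13.
G: effort 13 ≤ 13, user value 15.
Best is C and E with total user value 23.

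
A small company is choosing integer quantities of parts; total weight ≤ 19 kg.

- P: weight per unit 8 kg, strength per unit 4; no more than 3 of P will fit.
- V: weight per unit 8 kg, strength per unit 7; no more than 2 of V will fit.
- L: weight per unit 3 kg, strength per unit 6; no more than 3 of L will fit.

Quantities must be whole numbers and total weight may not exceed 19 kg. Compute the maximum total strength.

L has the best ratio (6/3); taking only L gives at most 3×6 = 18 (stopped by the supply cap of 3).
Mixing does better — 1×V and 3×L: weight 17 ≤ 19, strength 1·7 + 3·6 = 25.

25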